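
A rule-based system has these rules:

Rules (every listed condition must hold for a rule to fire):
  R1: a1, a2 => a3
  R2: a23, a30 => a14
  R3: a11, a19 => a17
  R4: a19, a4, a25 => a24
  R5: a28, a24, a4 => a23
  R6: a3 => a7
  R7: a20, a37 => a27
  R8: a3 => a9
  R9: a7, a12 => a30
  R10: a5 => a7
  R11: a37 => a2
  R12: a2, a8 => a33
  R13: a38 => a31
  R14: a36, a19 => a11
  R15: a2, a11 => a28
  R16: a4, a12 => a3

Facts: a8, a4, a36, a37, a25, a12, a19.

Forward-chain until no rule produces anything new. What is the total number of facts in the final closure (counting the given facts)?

19

Round 1 fires R4, R11, R14, R16, giving a24, a2, a11, a3.
Round 2 fires R3, R6, R8, R12, R15, giving a17, a7, a9, a33, a28.
Round 3 fires R5, R9, giving a23, a30.
Round 4 fires R2, giving a14.
Closure: {a11, a12, a14, a17, a19, a2, a23, a24, a25, a28, a3, a30, a33, a36, a37, a4, a7, a8, a9} — 19 facts.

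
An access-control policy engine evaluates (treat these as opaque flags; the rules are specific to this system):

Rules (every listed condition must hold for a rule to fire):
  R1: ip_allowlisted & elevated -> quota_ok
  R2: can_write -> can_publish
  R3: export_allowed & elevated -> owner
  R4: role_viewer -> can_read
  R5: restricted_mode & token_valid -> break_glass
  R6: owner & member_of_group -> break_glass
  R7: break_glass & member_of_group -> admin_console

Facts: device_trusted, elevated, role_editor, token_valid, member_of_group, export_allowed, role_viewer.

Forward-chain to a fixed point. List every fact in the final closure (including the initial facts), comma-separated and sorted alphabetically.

Round 1 fires R3, R4, giving owner, can_read.
Round 2 fires R6, giving break_glass.
Round 3 fires R7, giving admin_console.

admin_console, break_glass, can_read, device_trusted, elevated, export_allowed, member_of_group, owner, role_editor, role_viewer, token_valid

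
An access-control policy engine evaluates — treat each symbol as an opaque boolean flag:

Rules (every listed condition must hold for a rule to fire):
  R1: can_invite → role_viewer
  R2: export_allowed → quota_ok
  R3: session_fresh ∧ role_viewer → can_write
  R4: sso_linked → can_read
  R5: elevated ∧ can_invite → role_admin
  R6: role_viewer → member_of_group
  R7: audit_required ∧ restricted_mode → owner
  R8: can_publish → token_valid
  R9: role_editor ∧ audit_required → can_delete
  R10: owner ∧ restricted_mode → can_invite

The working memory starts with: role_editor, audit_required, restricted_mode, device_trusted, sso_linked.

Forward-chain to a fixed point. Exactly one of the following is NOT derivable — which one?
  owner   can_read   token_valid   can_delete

token_valid

Round 1 — R4, R7, R9, derive can_read, owner, can_delete.
Round 2 — R10, derive can_invite.
Round 3 — R1, derive role_viewer.
Round 4 — R6, derive member_of_group.
Derived: can_read (round 1), owner (round 1), can_delete (round 1). token_valid never appears in any round.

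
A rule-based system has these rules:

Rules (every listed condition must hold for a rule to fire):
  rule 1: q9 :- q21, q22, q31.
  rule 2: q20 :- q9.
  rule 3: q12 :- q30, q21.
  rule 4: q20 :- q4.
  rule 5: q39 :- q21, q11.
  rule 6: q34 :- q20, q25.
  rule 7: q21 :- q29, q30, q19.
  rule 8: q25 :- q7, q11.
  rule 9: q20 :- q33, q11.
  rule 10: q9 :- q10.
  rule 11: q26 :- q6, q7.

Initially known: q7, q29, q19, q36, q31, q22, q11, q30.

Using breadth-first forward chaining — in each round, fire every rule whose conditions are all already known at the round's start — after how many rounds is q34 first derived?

4

Round 1 — rule 7, rule 8, derive q21, q25.
Round 2 — rule 1, rule 3, rule 5, derive q9, q12, q39.
Round 3 — rule 2, derive q20.
Round 4 — rule 6, derive q34.
q34 first appears in round 4.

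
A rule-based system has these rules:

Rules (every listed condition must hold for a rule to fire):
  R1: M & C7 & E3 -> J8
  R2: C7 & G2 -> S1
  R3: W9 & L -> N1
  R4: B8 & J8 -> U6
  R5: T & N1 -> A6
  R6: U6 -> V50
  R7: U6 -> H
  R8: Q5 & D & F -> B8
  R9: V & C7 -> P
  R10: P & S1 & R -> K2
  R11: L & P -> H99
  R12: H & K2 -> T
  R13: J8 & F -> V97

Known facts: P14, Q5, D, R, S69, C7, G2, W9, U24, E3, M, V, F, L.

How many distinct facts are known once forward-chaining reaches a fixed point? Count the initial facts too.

Round 1 — R1, R2, R3, R8, R9, derive J8, S1, N1, B8, P.
Round 2 — R4, R10, R11, R13, derive U6, K2, H99, V97.
Round 3 — R6, R7, derive V50, H.
Round 4 — R12, derive T.
Round 5 — R5, derive A6.
Closure: {A6, B8, C7, D, E3, F, G2, H, H99, J8, K2, L, M, N1, P, P14, Q5, R, S1, S69, T, U24, U6, V, V50, V97, W9} — 27 facts.

27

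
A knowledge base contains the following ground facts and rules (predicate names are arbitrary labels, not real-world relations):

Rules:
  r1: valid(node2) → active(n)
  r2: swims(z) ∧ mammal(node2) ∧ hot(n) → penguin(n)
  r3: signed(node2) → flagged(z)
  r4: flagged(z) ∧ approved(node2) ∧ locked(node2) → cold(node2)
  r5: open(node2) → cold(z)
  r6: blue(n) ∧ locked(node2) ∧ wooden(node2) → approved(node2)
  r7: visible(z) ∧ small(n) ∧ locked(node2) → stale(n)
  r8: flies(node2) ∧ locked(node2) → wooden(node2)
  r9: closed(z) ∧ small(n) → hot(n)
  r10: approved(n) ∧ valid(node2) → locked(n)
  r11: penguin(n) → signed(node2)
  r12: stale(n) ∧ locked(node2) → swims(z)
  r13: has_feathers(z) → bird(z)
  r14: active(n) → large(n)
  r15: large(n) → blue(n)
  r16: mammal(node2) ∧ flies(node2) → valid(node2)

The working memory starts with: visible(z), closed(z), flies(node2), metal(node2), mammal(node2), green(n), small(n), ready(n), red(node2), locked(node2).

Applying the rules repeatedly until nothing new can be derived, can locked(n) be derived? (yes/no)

no

[1] r7 [visible(z) ∧ small(n) ∧ locked(node2) → stale(n)]; r8 [flies(node2) ∧ locked(node2) → wooden(node2)]; r9 [closed(z) ∧ small(n) → hot(n)]; r16 [mammal(node2) ∧ flies(node2) → valid(node2)]. ⇒ new: stale(n), wooden(node2), hot(n), valid(node2).
[2] r1 [valid(node2) → active(n)]; r12 [stale(n) ∧ locked(node2) → swims(z)]. ⇒ new: active(n), swims(z).
[3] r2 [swims(z) ∧ mammal(node2) ∧ hot(n) → penguin(n)]; r14 [active(n) → large(n)]. ⇒ new: penguin(n), large(n).
[4] r11 [penguin(n) → signed(node2)]; r15 [large(n) → blue(n)]. ⇒ new: signed(node2), blue(n).
[5] r3 [signed(node2) → flagged(z)]; r6 [blue(n) ∧ locked(node2) ∧ wooden(node2) → approved(node2)]. ⇒ new: flagged(z), approved(node2).
[6] r4 [flagged(z) ∧ approved(node2) ∧ locked(node2) → cold(node2)]. ⇒ new: cold(node2).
Fixed point reached. locked(n) is concluded only by r10; r10 needs approved(n) (never derived).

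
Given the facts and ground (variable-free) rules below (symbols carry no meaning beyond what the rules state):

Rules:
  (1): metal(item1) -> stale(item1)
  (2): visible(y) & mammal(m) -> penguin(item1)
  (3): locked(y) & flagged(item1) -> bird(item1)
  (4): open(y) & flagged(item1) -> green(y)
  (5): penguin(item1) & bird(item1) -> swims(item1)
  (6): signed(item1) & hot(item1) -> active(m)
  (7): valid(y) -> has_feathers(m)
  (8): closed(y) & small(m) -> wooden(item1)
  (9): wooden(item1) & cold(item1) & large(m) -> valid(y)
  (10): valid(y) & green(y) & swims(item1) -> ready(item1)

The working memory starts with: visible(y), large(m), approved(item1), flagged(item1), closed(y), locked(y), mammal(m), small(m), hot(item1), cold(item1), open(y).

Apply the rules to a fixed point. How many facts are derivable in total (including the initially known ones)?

19

Round 1: (2) [visible(y) & mammal(m) -> penguin(item1)]; (3) [locked(y) & flagged(item1) -> bird(item1)]; (4) [open(y) & flagged(item1) -> green(y)]; (8) [closed(y) & small(m) -> wooden(item1)]. Adds penguin(item1), bird(item1), green(y), wooden(item1).
Round 2: (5) [penguin(item1) & bird(item1) -> swims(item1)]; (9) [wooden(item1) & cold(item1) & large(m) -> valid(y)]. Adds swims(item1), valid(y).
Round 3: (7) [valid(y) -> has_feathers(m)]; (10) [valid(y) & green(y) & swims(item1) -> ready(item1)]. Adds has_feathers(m), ready(item1).
Closure: {approved(item1), bird(item1), closed(y), cold(item1), flagged(item1), green(y), has_feathers(m), hot(item1), large(m), locked(y), mammal(m), open(y), penguin(item1), ready(item1), small(m), swims(item1), valid(y), visible(y), wooden(item1)} — 19 facts.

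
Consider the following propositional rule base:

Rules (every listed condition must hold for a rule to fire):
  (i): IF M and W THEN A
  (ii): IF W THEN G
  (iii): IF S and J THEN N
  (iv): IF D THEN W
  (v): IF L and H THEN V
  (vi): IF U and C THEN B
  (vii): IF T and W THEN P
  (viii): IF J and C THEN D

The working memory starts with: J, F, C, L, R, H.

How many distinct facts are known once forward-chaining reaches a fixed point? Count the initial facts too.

[1] (v) [IF L and H THEN V]; (viii) [IF J and C THEN D]. ⇒ new: V, D.
[2] (iv) [IF D THEN W]. ⇒ new: W.
[3] (ii) [IF W THEN G]. ⇒ new: G.
Closure: {C, D, F, G, H, J, L, R, V, W} — 10 facts.

10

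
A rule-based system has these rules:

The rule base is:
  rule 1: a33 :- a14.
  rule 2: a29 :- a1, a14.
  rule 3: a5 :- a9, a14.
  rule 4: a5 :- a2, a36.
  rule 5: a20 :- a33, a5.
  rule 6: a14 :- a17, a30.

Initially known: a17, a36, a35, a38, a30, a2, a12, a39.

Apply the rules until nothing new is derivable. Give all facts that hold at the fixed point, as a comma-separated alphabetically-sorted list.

a12, a14, a17, a2, a20, a30, a33, a35, a36, a38, a39, a5

Round 1 fires rule 4, rule 6, giving a5, a14.
Round 2 fires rule 1, giving a33.
Round 3 fires rule 5, giving a20.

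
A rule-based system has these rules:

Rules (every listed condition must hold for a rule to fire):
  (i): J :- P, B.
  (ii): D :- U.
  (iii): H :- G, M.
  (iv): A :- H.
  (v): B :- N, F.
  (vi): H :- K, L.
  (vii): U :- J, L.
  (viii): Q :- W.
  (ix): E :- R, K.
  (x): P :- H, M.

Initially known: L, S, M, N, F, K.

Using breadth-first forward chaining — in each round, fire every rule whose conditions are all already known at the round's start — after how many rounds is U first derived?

Round 1: (v) [B :- N, F.]; (vi) [H :- K, L.]. Adds B, H.
Round 2: (iv) [A :- H.]; (x) [P :- H, M.]. Adds A, P.
Round 3: (i) [J :- P, B.]. Adds J.
Round 4: (vii) [U :- J, L.]. Adds U.
U first appears in round 4.

4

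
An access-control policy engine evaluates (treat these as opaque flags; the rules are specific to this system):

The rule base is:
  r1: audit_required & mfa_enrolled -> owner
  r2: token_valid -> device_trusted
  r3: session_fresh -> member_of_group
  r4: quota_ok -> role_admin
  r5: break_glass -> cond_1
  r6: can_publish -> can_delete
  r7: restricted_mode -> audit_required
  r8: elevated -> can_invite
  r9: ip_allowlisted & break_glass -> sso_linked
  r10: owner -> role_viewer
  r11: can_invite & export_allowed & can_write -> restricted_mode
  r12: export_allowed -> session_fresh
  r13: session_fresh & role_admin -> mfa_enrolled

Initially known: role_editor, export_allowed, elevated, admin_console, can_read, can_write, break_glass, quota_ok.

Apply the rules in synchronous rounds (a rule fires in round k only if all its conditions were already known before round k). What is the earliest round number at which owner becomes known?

Round 1: r4 [quota_ok -> role_admin]; r5 [break_glass -> cond_1]; r8 [elevated -> can_invite]; r12 [export_allowed -> session_fresh]. Adds role_admin, cond_1, can_invite, session_fresh.
Round 2: r3 [session_fresh -> member_of_group]; r11 [can_invite & export_allowed & can_write -> restricted_mode]; r13 [session_fresh & role_admin -> mfa_enrolled]. Adds member_of_group, restricted_mode, mfa_enrolled.
Round 3: r7 [restricted_mode -> audit_required]. Adds audit_required.
Round 4: r1 [audit_required & mfa_enrolled -> owner]. Adds owner.
owner first appears in round 4.

4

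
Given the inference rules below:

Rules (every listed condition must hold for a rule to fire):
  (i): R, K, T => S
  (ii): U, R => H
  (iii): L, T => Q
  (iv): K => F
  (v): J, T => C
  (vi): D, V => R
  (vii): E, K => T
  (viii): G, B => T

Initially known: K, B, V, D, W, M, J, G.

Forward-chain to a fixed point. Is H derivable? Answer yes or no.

no

Round 1: (iv) [K => F]; (vi) [D, V => R]; (viii) [G, B => T]. Adds F, R, T.
Round 2: (i) [R, K, T => S]; (v) [J, T => C]. Adds S, C.
Fixed point reached. H is concluded only by (ii); (ii) needs U (never derived).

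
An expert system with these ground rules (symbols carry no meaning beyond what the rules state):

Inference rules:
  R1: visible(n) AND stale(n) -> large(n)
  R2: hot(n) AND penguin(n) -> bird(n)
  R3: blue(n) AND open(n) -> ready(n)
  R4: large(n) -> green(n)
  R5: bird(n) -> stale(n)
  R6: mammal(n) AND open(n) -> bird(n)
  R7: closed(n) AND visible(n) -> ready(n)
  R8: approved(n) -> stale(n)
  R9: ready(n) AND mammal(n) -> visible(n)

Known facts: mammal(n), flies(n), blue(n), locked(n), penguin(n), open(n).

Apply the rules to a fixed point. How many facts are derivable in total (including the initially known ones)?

Round 1 fires R3, R6, giving ready(n), bird(n).
Round 2 fires R5, R9, giving stale(n), visible(n).
Round 3 fires R1, giving large(n).
Round 4 fires R4, giving green(n).
Closure: {bird(n), blue(n), flies(n), green(n), large(n), locked(n), mammal(n), open(n), penguin(n), ready(n), stale(n), visible(n)} — 12 facts.

12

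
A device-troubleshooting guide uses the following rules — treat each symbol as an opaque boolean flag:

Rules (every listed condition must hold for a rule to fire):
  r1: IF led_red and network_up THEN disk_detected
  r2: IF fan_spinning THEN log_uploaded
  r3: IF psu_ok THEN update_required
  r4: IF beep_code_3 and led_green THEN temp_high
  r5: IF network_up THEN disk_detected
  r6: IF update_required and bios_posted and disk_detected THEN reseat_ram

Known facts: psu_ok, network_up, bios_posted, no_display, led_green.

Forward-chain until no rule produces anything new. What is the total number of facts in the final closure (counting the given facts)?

Round 1 — r3, r5, derive update_required, disk_detected.
Round 2 — r6, derive reseat_ram.
Closure: {bios_posted, disk_detected, led_green, network_up, no_display, psu_ok, reseat_ram, update_required} — 8 facts.

8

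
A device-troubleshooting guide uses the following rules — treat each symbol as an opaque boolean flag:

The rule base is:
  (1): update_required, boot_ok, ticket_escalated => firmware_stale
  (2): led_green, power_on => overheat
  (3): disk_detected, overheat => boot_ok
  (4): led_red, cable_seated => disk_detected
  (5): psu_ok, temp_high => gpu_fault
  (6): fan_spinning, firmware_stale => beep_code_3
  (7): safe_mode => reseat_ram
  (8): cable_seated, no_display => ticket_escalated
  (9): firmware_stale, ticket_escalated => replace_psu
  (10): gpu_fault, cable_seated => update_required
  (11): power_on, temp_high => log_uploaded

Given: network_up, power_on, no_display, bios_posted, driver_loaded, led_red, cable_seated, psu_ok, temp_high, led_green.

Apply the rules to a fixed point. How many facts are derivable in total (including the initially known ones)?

19

Round 1: (2) [led_green, power_on => overheat]; (4) [led_red, cable_seated => disk_detected]; (5) [psu_ok, temp_high => gpu_fault]; (8) [cable_seated, no_display => ticket_escalated]; (11) [power_on, temp_high => log_uploaded]. New: overheat, disk_detected, gpu_fault, ticket_escalated, log_uploaded.
Round 2: (3) [disk_detected, overheat => boot_ok]; (10) [gpu_fault, cable_seated => update_required]. New: boot_ok, update_required.
Round 3: (1) [update_required, boot_ok, ticket_escalated => firmware_stale]. New: firmware_stale.
Round 4: (9) [firmware_stale, ticket_escalated => replace_psu]. New: replace_psu.
Closure: {bios_posted, boot_ok, cable_seated, disk_detected, driver_loaded, firmware_stale, gpu_fault, led_green, led_red, log_uploaded, network_up, no_display, overheat, power_on, psu_ok, replace_psu, temp_high, ticket_escalated, update_required} — 19 facts.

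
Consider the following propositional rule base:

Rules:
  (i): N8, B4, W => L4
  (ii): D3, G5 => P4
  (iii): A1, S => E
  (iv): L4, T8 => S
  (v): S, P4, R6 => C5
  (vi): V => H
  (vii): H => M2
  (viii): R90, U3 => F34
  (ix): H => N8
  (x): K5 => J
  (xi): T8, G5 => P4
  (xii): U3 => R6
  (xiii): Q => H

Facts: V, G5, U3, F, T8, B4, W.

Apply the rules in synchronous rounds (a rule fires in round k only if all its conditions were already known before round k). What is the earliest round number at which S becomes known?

Round 1: (vi) [V => H]; (xi) [T8, G5 => P4]; (xii) [U3 => R6]. Adds H, P4, R6.
Round 2: (vii) [H => M2]; (ix) [H => N8]. Adds M2, N8.
Round 3: (i) [N8, B4, W => L4]. Adds L4.
Round 4: (iv) [L4, T8 => S]. Adds S.
S first appears in round 4.

4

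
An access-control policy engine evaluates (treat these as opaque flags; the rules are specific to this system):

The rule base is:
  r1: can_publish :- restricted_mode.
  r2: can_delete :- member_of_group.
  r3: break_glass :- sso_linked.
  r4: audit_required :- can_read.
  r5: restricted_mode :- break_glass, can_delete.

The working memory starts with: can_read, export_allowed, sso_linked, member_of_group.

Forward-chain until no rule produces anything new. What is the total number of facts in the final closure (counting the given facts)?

Round 1: r2 [can_delete :- member_of_group.]; r3 [break_glass :- sso_linked.]; r4 [audit_required :- can_read.]. Adds can_delete, break_glass, audit_required.
Round 2: r5 [restricted_mode :- break_glass, can_delete.]. Adds restricted_mode.
Round 3: r1 [can_publish :- restricted_mode.]. Adds can_publish.
Closure: {audit_required, break_glass, can_delete, can_publish, can_read, export_allowed, member_of_group, restricted_mode, sso_linked} — 9 facts.

9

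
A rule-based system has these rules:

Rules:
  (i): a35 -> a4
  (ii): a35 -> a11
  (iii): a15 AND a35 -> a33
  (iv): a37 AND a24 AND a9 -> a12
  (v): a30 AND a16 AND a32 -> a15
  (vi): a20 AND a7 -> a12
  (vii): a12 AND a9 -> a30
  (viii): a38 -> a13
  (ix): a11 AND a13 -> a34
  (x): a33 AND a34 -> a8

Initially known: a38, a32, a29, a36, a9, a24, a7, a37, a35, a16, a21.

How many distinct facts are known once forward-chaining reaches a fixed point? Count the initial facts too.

Round 1 — (i), (ii), (iv), (viii), derive a4, a11, a12, a13.
Round 2 — (vii), (ix), derive a30, a34.
Round 3 — (v), derive a15.
Round 4 — (iii), derive a33.
Round 5 — (x), derive a8.
Closure: {a11, a12, a13, a15, a16, a21, a24, a29, a30, a32, a33, a34, a35, a36, a37, a38, a4, a7, a8, a9} — 20 facts.

20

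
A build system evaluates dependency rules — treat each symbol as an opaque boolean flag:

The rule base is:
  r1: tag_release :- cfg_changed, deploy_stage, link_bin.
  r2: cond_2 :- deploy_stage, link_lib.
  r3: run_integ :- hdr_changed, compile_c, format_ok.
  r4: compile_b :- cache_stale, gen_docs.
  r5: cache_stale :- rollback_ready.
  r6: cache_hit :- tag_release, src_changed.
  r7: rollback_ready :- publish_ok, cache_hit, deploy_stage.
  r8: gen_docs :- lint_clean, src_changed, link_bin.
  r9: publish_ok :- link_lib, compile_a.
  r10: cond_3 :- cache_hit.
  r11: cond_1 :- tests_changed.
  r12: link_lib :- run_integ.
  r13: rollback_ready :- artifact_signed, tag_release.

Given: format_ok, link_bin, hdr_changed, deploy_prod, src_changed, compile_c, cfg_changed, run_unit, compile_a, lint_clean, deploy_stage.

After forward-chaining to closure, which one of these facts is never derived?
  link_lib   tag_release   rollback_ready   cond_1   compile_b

cond_1

Round 1: r1 [tag_release :- cfg_changed, deploy_stage, link_bin.]; r3 [run_integ :- hdr_changed, compile_c, format_ok.]; r8 [gen_docs :- lint_clean, src_changed, link_bin.]. Adds tag_release, run_integ, gen_docs.
Round 2: r6 [cache_hit :- tag_release, src_changed.]; r12 [link_lib :- run_integ.]. Adds cache_hit, link_lib.
Round 3: r2 [cond_2 :- deploy_stage, link_lib.]; r9 [publish_ok :- link_lib, compile_a.]; r10 [cond_3 :- cache_hit.]. Adds cond_2, publish_ok, cond_3.
Round 4: r7 [rollback_ready :- publish_ok, cache_hit, deploy_stage.]. Adds rollback_ready.
Round 5: r5 [cache_stale :- rollback_ready.]. Adds cache_stale.
Round 6: r4 [compile_b :- cache_stale, gen_docs.]. Adds compile_b.
Derived: compile_b (round 6), tag_release (round 1), link_lib (round 2), rollback_ready (round 4). cond_1 never appears in any round.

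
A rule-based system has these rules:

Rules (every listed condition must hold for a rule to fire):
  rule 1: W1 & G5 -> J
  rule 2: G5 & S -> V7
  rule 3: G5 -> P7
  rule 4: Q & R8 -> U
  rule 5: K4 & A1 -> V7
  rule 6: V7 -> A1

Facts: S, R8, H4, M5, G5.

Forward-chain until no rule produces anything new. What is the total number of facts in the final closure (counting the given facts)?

[1] rule 2 [G5 & S -> V7]; rule 3 [G5 -> P7]. ⇒ new: V7, P7.
[2] rule 6 [V7 -> A1]. ⇒ new: A1.
Closure: {A1, G5, H4, M5, P7, R8, S, V7} — 8 facts.

8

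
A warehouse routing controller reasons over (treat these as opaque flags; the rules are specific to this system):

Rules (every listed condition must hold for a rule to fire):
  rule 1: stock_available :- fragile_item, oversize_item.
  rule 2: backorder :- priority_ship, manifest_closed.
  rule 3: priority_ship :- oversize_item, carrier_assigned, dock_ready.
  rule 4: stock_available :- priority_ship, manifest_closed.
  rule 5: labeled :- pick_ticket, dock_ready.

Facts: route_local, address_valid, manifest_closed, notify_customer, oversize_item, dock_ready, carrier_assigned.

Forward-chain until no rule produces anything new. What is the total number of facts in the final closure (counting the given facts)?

10

Round 1 — rule 3, derive priority_ship.
Round 2 — rule 2, rule 4, derive backorder, stock_available.
Closure: {address_valid, backorder, carrier_assigned, dock_ready, manifest_closed, notify_customer, oversize_item, priority_ship, route_local, stock_available} — 10 facts.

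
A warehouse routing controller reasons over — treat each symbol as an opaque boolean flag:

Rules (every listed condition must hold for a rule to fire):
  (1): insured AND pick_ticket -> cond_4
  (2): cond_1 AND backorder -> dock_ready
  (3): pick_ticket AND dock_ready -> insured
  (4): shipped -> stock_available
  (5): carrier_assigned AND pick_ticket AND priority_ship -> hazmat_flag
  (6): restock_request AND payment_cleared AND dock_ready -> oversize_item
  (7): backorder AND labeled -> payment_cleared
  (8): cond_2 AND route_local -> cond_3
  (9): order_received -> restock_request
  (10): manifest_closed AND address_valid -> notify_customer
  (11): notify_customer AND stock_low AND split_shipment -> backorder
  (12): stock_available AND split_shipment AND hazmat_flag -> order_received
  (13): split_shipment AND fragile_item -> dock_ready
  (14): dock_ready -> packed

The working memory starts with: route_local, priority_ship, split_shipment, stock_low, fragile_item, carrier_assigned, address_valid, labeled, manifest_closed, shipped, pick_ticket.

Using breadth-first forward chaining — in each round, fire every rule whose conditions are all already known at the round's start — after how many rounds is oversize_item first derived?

4

Round 1 fires (4), (5), (10), (13), giving stock_available, hazmat_flag, notify_customer, dock_ready.
Round 2 fires (3), (11), (12), (14), giving insured, backorder, order_received, packed.
Round 3 fires (1), (7), (9), giving cond_4, payment_cleared, restock_request.
Round 4 fires (6), giving oversize_item.
oversize_item first appears in round 4.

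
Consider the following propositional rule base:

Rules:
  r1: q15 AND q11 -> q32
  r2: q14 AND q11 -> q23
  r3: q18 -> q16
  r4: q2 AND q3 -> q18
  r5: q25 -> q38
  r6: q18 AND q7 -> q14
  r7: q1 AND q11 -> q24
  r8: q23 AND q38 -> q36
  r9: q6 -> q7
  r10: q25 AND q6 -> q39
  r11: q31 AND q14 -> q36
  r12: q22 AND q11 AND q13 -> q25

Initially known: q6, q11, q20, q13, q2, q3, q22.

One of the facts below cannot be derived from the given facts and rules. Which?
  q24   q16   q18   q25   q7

q24

Round 1: r4 [q2 AND q3 -> q18]; r9 [q6 -> q7]; r12 [q22 AND q11 AND q13 -> q25]. Adds q18, q7, q25.
Round 2: r3 [q18 -> q16]; r5 [q25 -> q38]; r6 [q18 AND q7 -> q14]; r10 [q25 AND q6 -> q39]. Adds q16, q38, q14, q39.
Round 3: r2 [q14 AND q11 -> q23]. Adds q23.
Round 4: r8 [q23 AND q38 -> q36]. Adds q36.
Derived: q25 (round 1), q18 (round 1), q16 (round 2), q7 (round 1). q24 never appears in any round.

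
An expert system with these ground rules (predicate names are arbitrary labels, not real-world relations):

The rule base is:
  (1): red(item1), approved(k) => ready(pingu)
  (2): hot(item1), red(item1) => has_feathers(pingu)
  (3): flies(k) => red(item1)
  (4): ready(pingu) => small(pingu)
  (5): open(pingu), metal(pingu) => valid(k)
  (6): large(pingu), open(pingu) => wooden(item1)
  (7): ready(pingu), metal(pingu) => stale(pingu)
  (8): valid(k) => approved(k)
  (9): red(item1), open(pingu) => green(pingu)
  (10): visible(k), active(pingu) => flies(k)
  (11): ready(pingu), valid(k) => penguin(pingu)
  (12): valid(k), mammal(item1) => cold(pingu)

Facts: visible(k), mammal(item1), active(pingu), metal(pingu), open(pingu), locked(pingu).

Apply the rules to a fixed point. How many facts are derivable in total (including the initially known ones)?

Round 1 fires (5), (10), giving valid(k), flies(k).
Round 2 fires (3), (8), (12), giving red(item1), approved(k), cold(pingu).
Round 3 fires (1), (9), giving ready(pingu), green(pingu).
Round 4 fires (4), (7), (11), giving small(pingu), stale(pingu), penguin(pingu).
Closure: {active(pingu), approved(k), cold(pingu), flies(k), green(pingu), locked(pingu), mammal(item1), metal(pingu), open(pingu), penguin(pingu), ready(pingu), red(item1), small(pingu), stale(pingu), valid(k), visible(k)} — 16 facts.

16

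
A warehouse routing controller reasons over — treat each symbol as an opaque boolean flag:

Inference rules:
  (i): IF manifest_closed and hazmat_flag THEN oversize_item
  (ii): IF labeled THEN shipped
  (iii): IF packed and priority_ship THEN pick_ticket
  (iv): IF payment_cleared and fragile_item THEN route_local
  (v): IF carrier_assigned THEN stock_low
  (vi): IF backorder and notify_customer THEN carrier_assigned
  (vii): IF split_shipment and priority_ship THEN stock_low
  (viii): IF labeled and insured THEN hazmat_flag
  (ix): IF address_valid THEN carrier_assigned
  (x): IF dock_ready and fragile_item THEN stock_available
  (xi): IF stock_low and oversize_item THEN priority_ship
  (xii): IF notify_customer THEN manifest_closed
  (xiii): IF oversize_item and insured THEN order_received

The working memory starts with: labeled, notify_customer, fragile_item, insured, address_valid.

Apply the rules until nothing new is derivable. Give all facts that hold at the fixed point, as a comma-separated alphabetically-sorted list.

Round 1: (ii) [IF labeled THEN shipped]; (viii) [IF labeled and insured THEN hazmat_flag]; (ix) [IF address_valid THEN carrier_assigned]; (xii) [IF notify_customer THEN manifest_closed]. New: shipped, hazmat_flag, carrier_assigned, manifest_closed.
Round 2: (i) [IF manifest_closed and hazmat_flag THEN oversize_item]; (v) [IF carrier_assigned THEN stock_low]. New: oversize_item, stock_low.
Round 3: (xi) [IF stock_low and oversize_item THEN priority_ship]; (xiii) [IF oversize_item and insured THEN order_received]. New: priority_ship, order_received.

address_valid, carrier_assigned, fragile_item, hazmat_flag, insured, labeled, manifest_closed, notify_customer, order_received, oversize_item, priority_ship, shipped, stock_low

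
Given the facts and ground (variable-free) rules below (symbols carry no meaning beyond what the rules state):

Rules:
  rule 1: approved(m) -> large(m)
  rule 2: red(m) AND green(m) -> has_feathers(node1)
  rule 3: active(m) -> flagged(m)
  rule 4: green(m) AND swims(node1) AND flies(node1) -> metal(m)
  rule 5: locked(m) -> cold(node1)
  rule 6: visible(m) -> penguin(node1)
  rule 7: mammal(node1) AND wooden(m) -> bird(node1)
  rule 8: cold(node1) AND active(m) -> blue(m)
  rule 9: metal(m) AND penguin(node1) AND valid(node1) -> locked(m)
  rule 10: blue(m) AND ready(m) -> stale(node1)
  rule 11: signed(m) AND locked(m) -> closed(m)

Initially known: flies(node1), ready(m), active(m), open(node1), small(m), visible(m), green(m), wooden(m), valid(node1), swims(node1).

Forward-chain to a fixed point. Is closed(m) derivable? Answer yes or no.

no

Round 1 — rule 3, rule 4, rule 6, derive flagged(m), metal(m), penguin(node1).
Round 2 — rule 9, derive locked(m).
Round 3 — rule 5, derive cold(node1).
Round 4 — rule 8, derive blue(m).
Round 5 — rule 10, derive stale(node1).
Fixed point reached. closed(m) is concluded only by rule 11; rule 11 needs signed(m) (never derived).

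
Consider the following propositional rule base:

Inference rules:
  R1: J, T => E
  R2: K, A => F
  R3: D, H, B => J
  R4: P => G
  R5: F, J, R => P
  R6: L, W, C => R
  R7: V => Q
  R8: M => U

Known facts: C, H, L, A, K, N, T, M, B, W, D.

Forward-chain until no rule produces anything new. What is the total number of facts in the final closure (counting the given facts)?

Round 1: R2 [K, A => F]; R3 [D, H, B => J]; R6 [L, W, C => R]; R8 [M => U]. New: F, J, R, U.
Round 2: R1 [J, T => E]; R5 [F, J, R => P]. New: E, P.
Round 3: R4 [P => G]. New: G.
Closure: {A, B, C, D, E, F, G, H, J, K, L, M, N, P, R, T, U, W} — 18 facts.

18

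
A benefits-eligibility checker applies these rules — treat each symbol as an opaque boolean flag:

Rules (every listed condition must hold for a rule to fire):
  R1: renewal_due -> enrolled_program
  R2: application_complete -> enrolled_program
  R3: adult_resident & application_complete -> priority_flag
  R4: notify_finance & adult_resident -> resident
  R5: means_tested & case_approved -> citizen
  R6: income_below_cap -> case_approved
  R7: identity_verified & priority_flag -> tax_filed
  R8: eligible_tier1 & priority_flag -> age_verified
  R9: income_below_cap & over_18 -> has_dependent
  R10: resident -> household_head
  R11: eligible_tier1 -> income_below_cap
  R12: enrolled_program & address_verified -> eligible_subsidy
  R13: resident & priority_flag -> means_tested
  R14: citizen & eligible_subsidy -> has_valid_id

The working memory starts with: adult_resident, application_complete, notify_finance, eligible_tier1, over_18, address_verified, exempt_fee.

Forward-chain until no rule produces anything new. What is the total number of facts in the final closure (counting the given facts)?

Round 1: R2 [application_complete -> enrolled_program]; R3 [adult_resident & application_complete -> priority_flag]; R4 [notify_finance & adult_resident -> resident]; R11 [eligible_tier1 -> income_below_cap]. Adds enrolled_program, priority_flag, resident, income_below_cap.
Round 2: R6 [income_below_cap -> case_approved]; R8 [eligible_tier1 & priority_flag -> age_verified]; R9 [income_below_cap & over_18 -> has_dependent]; R10 [resident -> household_head]; R12 [enrolled_program & address_verified -> eligible_subsidy]; R13 [resident & priority_flag -> means_tested]. Adds case_approved, age_verified, has_dependent, household_head, eligible_subsidy, means_tested.
Round 3: R5 [means_tested & case_approved -> citizen]. Adds citizen.
Round 4: R14 [citizen & eligible_subsidy -> has_valid_id]. Adds has_valid_id.
Closure: {address_verified, adult_resident, age_verified, application_complete, case_approved, citizen, eligible_subsidy, eligible_tier1, enrolled_program, exempt_fee, has_dependent, has_valid_id, household_head, income_below_cap, means_tested, notify_finance, over_18, priority_flag, resident} — 19 facts.

19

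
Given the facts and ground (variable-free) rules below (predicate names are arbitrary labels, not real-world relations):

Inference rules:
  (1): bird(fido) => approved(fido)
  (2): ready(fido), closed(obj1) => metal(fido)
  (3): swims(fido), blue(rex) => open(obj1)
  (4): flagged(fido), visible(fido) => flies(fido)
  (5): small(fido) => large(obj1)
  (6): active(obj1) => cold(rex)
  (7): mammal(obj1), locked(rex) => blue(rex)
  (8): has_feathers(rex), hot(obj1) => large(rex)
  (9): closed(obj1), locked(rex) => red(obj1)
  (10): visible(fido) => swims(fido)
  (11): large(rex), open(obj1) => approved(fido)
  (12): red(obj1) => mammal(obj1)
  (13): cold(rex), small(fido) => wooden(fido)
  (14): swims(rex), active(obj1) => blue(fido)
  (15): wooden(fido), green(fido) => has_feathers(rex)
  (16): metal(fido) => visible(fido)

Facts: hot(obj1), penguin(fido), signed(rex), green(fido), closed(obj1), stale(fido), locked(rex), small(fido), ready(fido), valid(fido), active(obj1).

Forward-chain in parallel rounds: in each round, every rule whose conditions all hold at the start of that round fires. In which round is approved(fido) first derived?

Round 1 fires (2), (5), (6), (9), giving metal(fido), large(obj1), cold(rex), red(obj1).
Round 2 fires (12), (13), (16), giving mammal(obj1), wooden(fido), visible(fido).
Round 3 fires (7), (10), (15), giving blue(rex), swims(fido), has_feathers(rex).
Round 4 fires (3), (8), giving open(obj1), large(rex).
Round 5 fires (11), giving approved(fido).
approved(fido) first appears in round 5.

5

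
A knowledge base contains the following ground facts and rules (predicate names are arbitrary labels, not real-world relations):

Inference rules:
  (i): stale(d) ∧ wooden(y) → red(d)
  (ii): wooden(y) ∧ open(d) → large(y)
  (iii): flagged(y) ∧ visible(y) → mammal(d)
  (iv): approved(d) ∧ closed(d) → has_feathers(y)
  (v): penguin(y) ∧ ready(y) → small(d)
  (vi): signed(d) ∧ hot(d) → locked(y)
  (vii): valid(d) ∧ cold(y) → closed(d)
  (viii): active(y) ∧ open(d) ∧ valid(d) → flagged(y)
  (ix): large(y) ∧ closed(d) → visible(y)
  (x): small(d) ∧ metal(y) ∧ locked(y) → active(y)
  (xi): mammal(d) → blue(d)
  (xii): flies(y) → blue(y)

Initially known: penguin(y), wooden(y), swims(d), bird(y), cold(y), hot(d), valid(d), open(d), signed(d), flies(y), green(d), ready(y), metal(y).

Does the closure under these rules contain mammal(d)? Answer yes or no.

yes

Round 1 — (ii), (v), (vi), (vii), (xii), derive large(y), small(d), locked(y), closed(d), blue(y).
Round 2 — (ix), (x), derive visible(y), active(y).
Round 3 — (viii), derive flagged(y).
Round 4 — (iii), derive mammal(d).
Round 5 — (xi), derive blue(d).
mammal(d) appears in round 4, so it is derivable.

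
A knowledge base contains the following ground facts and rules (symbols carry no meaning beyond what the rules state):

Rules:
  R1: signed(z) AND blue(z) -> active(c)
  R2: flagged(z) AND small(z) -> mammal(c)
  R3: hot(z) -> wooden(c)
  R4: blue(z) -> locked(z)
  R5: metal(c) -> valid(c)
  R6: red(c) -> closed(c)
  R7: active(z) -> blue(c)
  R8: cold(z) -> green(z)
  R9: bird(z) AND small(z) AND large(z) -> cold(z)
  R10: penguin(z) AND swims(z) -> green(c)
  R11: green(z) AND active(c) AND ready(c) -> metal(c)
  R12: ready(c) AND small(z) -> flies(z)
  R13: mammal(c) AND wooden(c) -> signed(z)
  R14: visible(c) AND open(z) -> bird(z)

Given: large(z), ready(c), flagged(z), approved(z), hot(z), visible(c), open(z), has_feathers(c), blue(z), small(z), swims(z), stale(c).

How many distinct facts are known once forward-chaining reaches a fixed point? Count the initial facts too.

23

Round 1: R2 [flagged(z) AND small(z) -> mammal(c)]; R3 [hot(z) -> wooden(c)]; R4 [blue(z) -> locked(z)]; R12 [ready(c) AND small(z) -> flies(z)]; R14 [visible(c) AND open(z) -> bird(z)]. New: mammal(c), wooden(c), locked(z), flies(z), bird(z).
Round 2: R9 [bird(z) AND small(z) AND large(z) -> cold(z)]; R13 [mammal(c) AND wooden(c) -> signed(z)]. New: cold(z), signed(z).
Round 3: R1 [signed(z) AND blue(z) -> active(c)]; R8 [cold(z) -> green(z)]. New: active(c), green(z).
Round 4: R11 [green(z) AND active(c) AND ready(c) -> metal(c)]. New: metal(c).
Round 5: R5 [metal(c) -> valid(c)]. New: valid(c).
Closure: {active(c), approved(z), bird(z), blue(z), cold(z), flagged(z), flies(z), green(z), has_feathers(c), hot(z), large(z), locked(z), mammal(c), metal(c), open(z), ready(c), signed(z), small(z), stale(c), swims(z), valid(c), visible(c), wooden(c)} — 23 facts.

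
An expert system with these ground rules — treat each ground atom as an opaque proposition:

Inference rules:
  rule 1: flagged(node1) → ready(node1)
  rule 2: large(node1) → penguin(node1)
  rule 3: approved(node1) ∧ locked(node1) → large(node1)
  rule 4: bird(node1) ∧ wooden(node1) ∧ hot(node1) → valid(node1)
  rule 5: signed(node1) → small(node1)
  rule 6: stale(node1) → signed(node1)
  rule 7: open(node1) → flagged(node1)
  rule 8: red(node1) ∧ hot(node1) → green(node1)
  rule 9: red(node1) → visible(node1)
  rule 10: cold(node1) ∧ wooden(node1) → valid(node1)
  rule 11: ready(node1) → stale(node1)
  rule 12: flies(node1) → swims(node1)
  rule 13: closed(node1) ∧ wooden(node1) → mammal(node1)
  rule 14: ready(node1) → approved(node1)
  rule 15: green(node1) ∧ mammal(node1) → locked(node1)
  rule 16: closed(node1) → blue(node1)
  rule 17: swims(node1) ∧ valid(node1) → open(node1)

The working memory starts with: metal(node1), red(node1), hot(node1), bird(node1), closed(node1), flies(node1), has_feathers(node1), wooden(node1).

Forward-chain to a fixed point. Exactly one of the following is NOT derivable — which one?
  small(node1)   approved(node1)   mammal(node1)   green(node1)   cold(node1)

[1] rule 4 [bird(node1) ∧ wooden(node1) ∧ hot(node1) → valid(node1)]; rule 8 [red(node1) ∧ hot(node1) → green(node1)]; rule 9 [red(node1) → visible(node1)]; rule 12 [flies(node1) → swims(node1)]; rule 13 [closed(node1) ∧ wooden(node1) → mammal(node1)]; rule 16 [closed(node1) → blue(node1)]. ⇒ new: valid(node1), green(node1), visible(node1), swims(node1), mammal(node1), blue(node1).
[2] rule 15 [green(node1) ∧ mammal(node1) → locked(node1)]; rule 17 [swims(node1) ∧ valid(node1) → open(node1)]. ⇒ new: locked(node1), open(node1).
[3] rule 7 [open(node1) → flagged(node1)]. ⇒ new: flagged(node1).
[4] rule 1 [flagged(node1) → ready(node1)]. ⇒ new: ready(node1).
[5] rule 11 [ready(node1) → stale(node1)]; rule 14 [ready(node1) → approved(node1)]. ⇒ new: stale(node1), approved(node1).
[6] rule 3 [approved(node1) ∧ locked(node1) → large(node1)]; rule 6 [stale(node1) → signed(node1)]. ⇒ new: large(node1), signed(node1).
[7] rule 2 [large(node1) → penguin(node1)]; rule 5 [signed(node1) → small(node1)]. ⇒ new: penguin(node1), small(node1).
Derived: small(node1) (round 7), approved(node1) (round 5), mammal(node1) (round 1), green(node1) (round 1). cold(node1) never appears in any round.

cold(node1)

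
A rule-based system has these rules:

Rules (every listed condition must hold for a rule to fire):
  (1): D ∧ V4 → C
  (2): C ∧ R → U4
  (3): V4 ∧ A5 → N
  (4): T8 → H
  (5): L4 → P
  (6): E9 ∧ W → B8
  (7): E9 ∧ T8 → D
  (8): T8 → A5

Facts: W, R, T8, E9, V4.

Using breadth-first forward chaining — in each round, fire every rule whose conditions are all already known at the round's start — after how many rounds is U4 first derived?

3

Round 1: (4) [T8 → H]; (6) [E9 ∧ W → B8]; (7) [E9 ∧ T8 → D]; (8) [T8 → A5]. Adds H, B8, D, A5.
Round 2: (1) [D ∧ V4 → C]; (3) [V4 ∧ A5 → N]. Adds C, N.
Round 3: (2) [C ∧ R → U4]. Adds U4.
U4 first appears in round 3.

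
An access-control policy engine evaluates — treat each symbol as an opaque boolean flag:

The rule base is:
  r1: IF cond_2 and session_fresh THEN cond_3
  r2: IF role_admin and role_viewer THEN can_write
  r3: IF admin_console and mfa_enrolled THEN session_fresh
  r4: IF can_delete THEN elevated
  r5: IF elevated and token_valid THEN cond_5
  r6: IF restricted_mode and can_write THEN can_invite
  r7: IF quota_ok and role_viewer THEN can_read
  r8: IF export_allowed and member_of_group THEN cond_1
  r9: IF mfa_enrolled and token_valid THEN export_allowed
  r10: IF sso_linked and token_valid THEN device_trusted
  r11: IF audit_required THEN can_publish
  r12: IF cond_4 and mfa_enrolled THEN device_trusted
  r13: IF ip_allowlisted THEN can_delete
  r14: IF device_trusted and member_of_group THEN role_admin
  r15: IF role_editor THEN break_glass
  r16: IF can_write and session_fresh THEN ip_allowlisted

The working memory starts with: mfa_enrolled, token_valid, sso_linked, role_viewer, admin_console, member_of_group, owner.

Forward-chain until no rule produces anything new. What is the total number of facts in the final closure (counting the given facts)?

17

Round 1: r3 [IF admin_console and mfa_enrolled THEN session_fresh]; r9 [IF mfa_enrolled and token_valid THEN export_allowed]; r10 [IF sso_linked and token_valid THEN device_trusted]. Adds session_fresh, export_allowed, device_trusted.
Round 2: r8 [IF export_allowed and member_of_group THEN cond_1]; r14 [IF device_trusted and member_of_group THEN role_admin]. Adds cond_1, role_admin.
Round 3: r2 [IF role_admin and role_viewer THEN can_write]. Adds can_write.
Round 4: r16 [IF can_write and session_fresh THEN ip_allowlisted]. Adds ip_allowlisted.
Round 5: r13 [IF ip_allowlisted THEN can_delete]. Adds can_delete.
Round 6: r4 [IF can_delete THEN elevated]. Adds elevated.
Round 7: r5 [IF elevated and token_valid THEN cond_5]. Adds cond_5.
Closure: {admin_console, can_delete, can_write, cond_1, cond_5, device_trusted, elevated, export_allowed, ip_allowlisted, member_of_group, mfa_enrolled, owner, role_admin, role_viewer, session_fresh, sso_linked, token_valid} — 17 facts.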